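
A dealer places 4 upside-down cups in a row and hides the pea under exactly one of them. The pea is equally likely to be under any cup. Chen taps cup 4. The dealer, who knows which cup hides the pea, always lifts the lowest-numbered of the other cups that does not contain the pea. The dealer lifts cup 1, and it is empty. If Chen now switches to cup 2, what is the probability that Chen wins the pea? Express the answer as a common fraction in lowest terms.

Consider each possible location of the pea in turn.
If it is under cup 1 (prior 1/4): the dealer opened cup 1, so this case is ruled out; weight (1/4)·0 = 0.
If it is under any of cups 2, 3, and 4 (prior 1/4 each): cup 1 is the lowest-numbered option available, probability 1; weight (1/4)·1 = 1/4 each.
The weights sum to 3/4.
So P(the pea under cup 2 | the dealer opened cup 1) = (1/4) / (3/4) = 1/3.

1/3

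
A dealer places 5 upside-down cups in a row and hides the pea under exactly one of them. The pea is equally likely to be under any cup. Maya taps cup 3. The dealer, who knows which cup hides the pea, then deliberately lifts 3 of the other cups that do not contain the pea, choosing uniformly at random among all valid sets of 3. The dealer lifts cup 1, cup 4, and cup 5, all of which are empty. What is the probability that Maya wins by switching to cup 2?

4/5

Apply Bayes' rule, conditioning on where the pea actually is.
If it is under any of cups 1, 4, and 5 (prior 1/5 each): that cup was opened and seen not to hold the prize — ruled out; weight (1/5)·0 = 0 each.
If it is under cup 2 (prior 1/5): the dealer has no choice, probability 1; weight (1/5)·1 = 1/5.
If it is under cup 3 (prior 1/5): the dealer has 4 equally likely choices, so probability 1/4; weight (1/5)·(1/4) = 1/20.
The weights sum to 1/4.
So P(the pea under cup 2 | the dealer opened cup 1, cup 4, and cup 5) = (1/5) / (1/4) = 4/5.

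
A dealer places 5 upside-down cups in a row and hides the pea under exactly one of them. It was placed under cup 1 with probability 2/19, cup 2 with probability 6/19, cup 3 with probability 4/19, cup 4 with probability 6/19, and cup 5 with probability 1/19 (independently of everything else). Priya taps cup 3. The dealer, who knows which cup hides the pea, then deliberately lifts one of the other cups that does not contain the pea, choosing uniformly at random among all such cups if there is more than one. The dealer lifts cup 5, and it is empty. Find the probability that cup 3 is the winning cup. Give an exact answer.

Consider each possible location of the pea in turn.
If it is under cup 1 (prior 2/19): the dealer has 3 equally likely choices, so probability 1/3; weight (2/19)·(1/3) = 2/57.
If it is under either of cups 2 and 4 (prior 6/19 each): the dealer has 3 equally likely choices, so probability 1/3; weight (6/19)·(1/3) = 2/19 each.
If it is under cup 3 (prior 4/19): the dealer has 4 equally likely choices, so probability 1/4; weight (4/19)·(1/4) = 1/19.
If it is under cup 5 (prior 1/19): the dealer opened cup 5, so this case is ruled out; weight (1/19)·0 = 0.
The weights sum to 17/57.
So P(the pea under cup 3 | the dealer opened cup 5) = (1/19) / (17/57) = 3/17.

3/17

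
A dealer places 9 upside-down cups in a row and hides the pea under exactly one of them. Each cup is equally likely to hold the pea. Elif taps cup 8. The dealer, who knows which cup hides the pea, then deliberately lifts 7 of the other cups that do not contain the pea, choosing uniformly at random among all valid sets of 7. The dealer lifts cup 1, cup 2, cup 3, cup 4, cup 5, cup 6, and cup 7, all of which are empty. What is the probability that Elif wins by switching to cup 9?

Consider each possible location of the pea in turn.
If it is under any of cups 1, 2, 3, 4, 5, 6, and 7 (prior 1/9 each): that cup was opened and seen not to hold the prize — ruled out; weight (1/9)·0 = 0 each.
If it is under cup 8 (prior 1/9): the dealer has 8 equally likely choices, so probability 1/8; weight (1/9)·(1/8) = 1/72.
If it is under cup 9 (prior 1/9): the dealer has no choice, probability 1; weight (1/9)·1 = 1/9.
The weights sum to 1/8.
So P(the pea under cup 9 | the dealer opened cup 1, cup 2, cup 3, cup 4, cup 5, cup 6, and cup 7) = (1/9) / (1/8) = 8/9.

8/9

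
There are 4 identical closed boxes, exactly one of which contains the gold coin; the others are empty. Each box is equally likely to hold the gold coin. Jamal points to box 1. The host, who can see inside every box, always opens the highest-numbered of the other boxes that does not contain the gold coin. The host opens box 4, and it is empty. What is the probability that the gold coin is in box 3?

Consider each possible location of the gold coin in turn.
If it is in any of boxes 1, 2, and 3 (prior 1/4 each): box 4 is the highest-numbered option available, probability 1; weight (1/4)·1 = 1/4 each.
If it is in box 4 (prior 1/4): the host opened box 4, so this case is ruled out; weight (1/4)·0 = 0.
The weights sum to 3/4.
So P(the gold coin in box 3 | the host opened box 4) = (1/4) / (3/4) = 1/3.

1/3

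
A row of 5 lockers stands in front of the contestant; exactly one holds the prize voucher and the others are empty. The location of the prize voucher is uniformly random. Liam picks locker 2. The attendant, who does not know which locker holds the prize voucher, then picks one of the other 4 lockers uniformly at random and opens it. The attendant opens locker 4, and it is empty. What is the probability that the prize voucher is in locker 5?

Apply Bayes' rule, conditioning on where the prize voucher actually is.
If it is in any of lockers 1, 2, 3, and 5 (prior 1/5 each): the attendant picks locker 4 with probability 1/4 regardless, and it is not the prize; weight (1/5)·(1/4) = 1/20 each.
If it is in locker 4 (prior 1/5): the attendant opened locker 4, so this case is ruled out; weight (1/5)·0 = 0.
The weights sum to 1/5.
So P(the prize voucher in locker 5 | the attendant opened locker 4) = (1/20) / (1/5) = 1/4.

1/4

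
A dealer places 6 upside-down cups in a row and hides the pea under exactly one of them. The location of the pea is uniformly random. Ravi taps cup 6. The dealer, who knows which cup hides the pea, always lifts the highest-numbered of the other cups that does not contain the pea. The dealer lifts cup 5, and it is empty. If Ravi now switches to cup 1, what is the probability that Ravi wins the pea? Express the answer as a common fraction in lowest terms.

1/5

Condition on the true location of the pea.
If it is under any of cups 1, 2, 3, 4, and 6 (prior 1/6 each): cup 5 is the highest-numbered option available, probability 1; weight (1/6)·1 = 1/6 each.
If it is under cup 5 (prior 1/6): the dealer opened cup 5, so this case is ruled out; weight (1/6)·0 = 0.
The weights sum to 5/6.
So P(the pea under cup 1 | the dealer opened cup 5) = (1/6) / (5/6) = 1/5.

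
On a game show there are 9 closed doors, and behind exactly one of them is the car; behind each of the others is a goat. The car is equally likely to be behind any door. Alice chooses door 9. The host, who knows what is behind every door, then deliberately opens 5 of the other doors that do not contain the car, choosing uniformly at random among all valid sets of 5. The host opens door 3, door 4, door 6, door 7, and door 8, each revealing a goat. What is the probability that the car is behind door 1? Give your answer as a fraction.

Consider each possible location of the car in turn.
If it is behind any of doors 1, 2, and 5 (prior 1/9 each): the host has 21 equally likely choices, so probability 1/21; weight (1/9)·(1/21) = 1/189 each.
If it is behind any of doors 3, 4, 6, 7, and 8 (prior 1/9 each): that door was opened and seen not to hold the prize — ruled out; weight (1/9)·0 = 0 each.
If it is behind door 9 (prior 1/9): the host has 56 equally likely choices, so probability 1/56; weight (1/9)·(1/56) = 1/504.
The weights sum to 1/56.
So P(the car behind door 1 | the host opened door 3, door 4, door 6, door 7, and door 8) = (1/189) / (1/56) = 8/27.

8/27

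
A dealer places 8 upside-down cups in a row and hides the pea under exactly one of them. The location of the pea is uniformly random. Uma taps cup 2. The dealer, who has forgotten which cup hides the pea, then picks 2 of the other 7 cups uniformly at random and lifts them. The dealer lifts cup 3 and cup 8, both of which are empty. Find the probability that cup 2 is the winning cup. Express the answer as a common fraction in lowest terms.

1/6

Because the dealer chose which cups to lift without knowing where the pea is, the choice is independent of the prize location. Learning that none of the 2 opened cups holds the pea simply rules out those 2 locations and leaves the remaining 6 cups still equally likely by symmetry.
So P(the pea under cup 2) = 1/6.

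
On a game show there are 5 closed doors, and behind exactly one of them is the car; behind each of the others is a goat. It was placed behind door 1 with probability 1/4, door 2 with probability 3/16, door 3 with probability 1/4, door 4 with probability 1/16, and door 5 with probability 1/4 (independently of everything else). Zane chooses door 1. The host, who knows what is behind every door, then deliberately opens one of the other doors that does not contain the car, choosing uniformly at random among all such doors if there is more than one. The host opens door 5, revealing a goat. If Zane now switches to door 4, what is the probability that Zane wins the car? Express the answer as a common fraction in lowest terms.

Condition on the true location of the car.
If it is behind door 1 (prior 1/4): the host has 4 equally likely choices, so probability 1/4; weight (1/4)·(1/4) = 1/16.
If it is behind door 2 (prior 3/16): the host has 3 equally likely choices, so probability 1/3; weight (3/16)·(1/3) = 1/16.
If it is behind door 3 (prior 1/4): the host has 3 equally likely choices, so probability 1/3; weight (1/4)·(1/3) = 1/12.
If it is behind door 4 (prior 1/16): the host has 3 equally likely choices, so probability 1/3; weight (1/16)·(1/3) = 1/48.
If it is behind door 5 (prior 1/4): the host opened door 5, so this case is ruled out; weight (1/4)·0 = 0.
The weights sum to 11/48.
So P(the car behind door 4 | the host opened door 5) = (1/48) / (11/48) = 1/11.

1/11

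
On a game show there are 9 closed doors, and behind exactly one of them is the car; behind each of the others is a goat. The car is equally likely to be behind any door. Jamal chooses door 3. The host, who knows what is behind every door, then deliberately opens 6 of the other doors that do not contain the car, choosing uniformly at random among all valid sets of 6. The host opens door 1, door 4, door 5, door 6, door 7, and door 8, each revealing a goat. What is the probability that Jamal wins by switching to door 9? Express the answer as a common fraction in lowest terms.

4/9

Condition on the true location of the car.
If it is behind any of doors 1, 4, 5, 6, 7, and 8 (prior 1/9 each): that door was opened and seen not to hold the prize — ruled out; weight (1/9)·0 = 0 each.
If it is behind either of doors 2 and 9 (prior 1/9 each): the host has 7 equally likely choices, so probability 1/7; weight (1/9)·(1/7) = 1/63 each.
If it is behind door 3 (prior 1/9): the host has 28 equally likely choices, so probability 1/28; weight (1/9)·(1/28) = 1/252.
The weights sum to 1/28.
So P(the car behind door 9 | the host opened door 1, door 4, door 5, door 6, door 7, and door 8) = (1/63) / (1/28) = 4/9.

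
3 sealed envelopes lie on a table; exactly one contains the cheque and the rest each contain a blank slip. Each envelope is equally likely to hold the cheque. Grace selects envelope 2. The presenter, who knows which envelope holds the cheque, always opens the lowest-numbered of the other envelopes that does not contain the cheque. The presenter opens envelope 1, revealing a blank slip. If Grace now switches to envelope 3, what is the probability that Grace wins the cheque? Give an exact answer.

1/2

Apply Bayes' rule, conditioning on where the cheque actually is.
If it is in envelope 1 (prior 1/3): the presenter opened envelope 1, so this case is ruled out; weight (1/3)·0 = 0.
If it is in either of envelopes 2 and 3 (prior 1/3 each): envelope 1 is the lowest-numbered option available, probability 1; weight (1/3)·1 = 1/3 each.
The weights sum to 2/3.
So P(the cheque in envelope 3 | the presenter opened envelope 1) = (1/3) / (2/3) = 1/2.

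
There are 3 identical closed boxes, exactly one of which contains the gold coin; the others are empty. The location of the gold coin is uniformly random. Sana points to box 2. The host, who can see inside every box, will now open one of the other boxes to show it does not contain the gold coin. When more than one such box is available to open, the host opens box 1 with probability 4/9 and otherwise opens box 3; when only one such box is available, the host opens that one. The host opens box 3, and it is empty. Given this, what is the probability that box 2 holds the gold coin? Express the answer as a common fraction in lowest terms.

Condition on the true location of the gold coin.
If it is in box 1 (prior 1/3): only box 3 is available, probability 1; weight (1/3)·1 = 1/3.
If it is in box 2 (prior 1/3): box 1 is available but not opened, probability 5/9; weight (1/3)·(5/9) = 5/27.
If it is in box 3 (prior 1/3): the host opened box 3, so this case is ruled out; weight (1/3)·0 = 0.
The weights sum to 14/27.
So P(the gold coin in box 2 | the host opened box 3) = (5/27) / (14/27) = 5/14.

5/14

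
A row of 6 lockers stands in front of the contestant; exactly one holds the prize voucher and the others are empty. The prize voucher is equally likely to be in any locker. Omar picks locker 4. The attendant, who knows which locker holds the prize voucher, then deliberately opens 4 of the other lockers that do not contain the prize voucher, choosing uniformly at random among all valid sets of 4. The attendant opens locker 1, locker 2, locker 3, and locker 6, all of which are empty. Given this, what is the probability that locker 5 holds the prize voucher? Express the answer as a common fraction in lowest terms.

5/6

Apply Bayes' rule, conditioning on where the prize voucher actually is.
If it is in any of lockers 1, 2, 3, and 6 (prior 1/6 each): that locker was opened and seen not to hold the prize — ruled out; weight (1/6)·0 = 0 each.
If it is in locker 4 (prior 1/6): the attendant has 5 equally likely choices, so probability 1/5; weight (1/6)·(1/5) = 1/30.
If it is in locker 5 (prior 1/6): the attendant has no choice, probability 1; weight (1/6)·1 = 1/6.
The weights sum to 1/5.
So P(the prize voucher in locker 5 | the attendant opened locker 1, locker 2, locker 3, and locker 6) = (1/6) / (1/5) = 5/6.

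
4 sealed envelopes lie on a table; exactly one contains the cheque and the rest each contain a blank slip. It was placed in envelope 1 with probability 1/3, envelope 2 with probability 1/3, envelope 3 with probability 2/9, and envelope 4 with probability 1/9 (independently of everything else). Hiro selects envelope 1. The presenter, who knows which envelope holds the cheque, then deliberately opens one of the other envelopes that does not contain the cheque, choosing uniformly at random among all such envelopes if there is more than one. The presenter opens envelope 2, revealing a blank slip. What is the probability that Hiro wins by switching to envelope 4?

Apply Bayes' rule, conditioning on where the cheque actually is.
If it is in envelope 1 (prior 1/3): the presenter has 3 equally likely choices, so probability 1/3; weight (1/3)·(1/3) = 1/9.
If it is in envelope 2 (prior 1/3): the presenter opened envelope 2, so this case is ruled out; weight (1/3)·0 = 0.
If it is in envelope 3 (prior 2/9): the presenter has 2 equally likely choices, so probability 1/2; weight (2/9)·(1/2) = 1/9.
If it is in envelope 4 (prior 1/9): the presenter has 2 equally likely choices, so probability 1/2; weight (1/9)·(1/2) = 1/18.
The weights sum to 5/18.
So P(the cheque in envelope 4 | the presenter opened envelope 2) = (1/18) / (5/18) = 1/5.

1/5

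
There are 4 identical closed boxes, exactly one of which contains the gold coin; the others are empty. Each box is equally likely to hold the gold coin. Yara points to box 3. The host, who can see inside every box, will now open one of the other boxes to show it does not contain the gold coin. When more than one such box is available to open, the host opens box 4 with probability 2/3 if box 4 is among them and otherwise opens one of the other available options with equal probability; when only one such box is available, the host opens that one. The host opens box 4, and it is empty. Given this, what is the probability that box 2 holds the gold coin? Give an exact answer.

1/3

Apply Bayes' rule, conditioning on where the gold coin actually is.
If it is in any of boxes 1, 2, and 3 (prior 1/4 each): box 4 is available, opened with probability 2/3; weight (1/4)·(2/3) = 1/6 each.
If it is in box 4 (prior 1/4): the host opened box 4, so this case is ruled out; weight (1/4)·0 = 0.
The weights sum to 1/2.
So P(the gold coin in box 2 | the host opened box 4) = (1/6) / (1/2) = 1/3.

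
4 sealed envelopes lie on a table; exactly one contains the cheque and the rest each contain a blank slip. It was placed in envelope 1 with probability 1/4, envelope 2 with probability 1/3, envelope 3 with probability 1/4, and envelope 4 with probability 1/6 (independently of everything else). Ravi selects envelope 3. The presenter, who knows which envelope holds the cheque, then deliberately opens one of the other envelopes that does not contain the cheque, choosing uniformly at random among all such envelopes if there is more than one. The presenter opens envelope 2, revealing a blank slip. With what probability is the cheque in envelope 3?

Condition on the true location of the cheque.
If it is in envelope 1 (prior 1/4): the presenter has 2 equally likely choices, so probability 1/2; weight (1/4)·(1/2) = 1/8.
If it is in envelope 2 (prior 1/3): the presenter opened envelope 2, so this case is ruled out; weight (1/3)·0 = 0.
If it is in envelope 3 (prior 1/4): the presenter has 3 equally likely choices, so probability 1/3; weight (1/4)·(1/3) = 1/12.
If it is in envelope 4 (prior 1/6): the presenter has 2 equally likely choices, so probability 1/2; weight (1/6)·(1/2) = 1/12.
The weights sum to 7/24.
So P(the cheque in envelope 3 | the presenter opened envelope 2) = (1/12) / (7/24) = 2/7.

2/7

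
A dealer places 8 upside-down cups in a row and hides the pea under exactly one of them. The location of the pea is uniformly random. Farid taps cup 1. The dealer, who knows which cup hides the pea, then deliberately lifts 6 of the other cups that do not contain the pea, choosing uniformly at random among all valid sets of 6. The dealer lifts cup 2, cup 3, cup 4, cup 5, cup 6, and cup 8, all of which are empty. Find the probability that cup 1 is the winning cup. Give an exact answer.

1/8

Consider each possible location of the pea in turn.
If it is under cup 1 (prior 1/8): the dealer has 7 equally likely choices, so probability 1/7; weight (1/8)·(1/7) = 1/56.
If it is under any of cups 2, 3, 4, 5, 6, and 8 (prior 1/8 each): that cup was opened and seen not to hold the prize — ruled out; weight (1/8)·0 = 0 each.
If it is under cup 7 (prior 1/8): the dealer has no choice, probability 1; weight (1/8)·1 = 1/8.
The weights sum to 1/7.
So P(the pea under cup 1 | the dealer opened cup 2, cup 3, cup 4, cup 5, cup 6, and cup 8) = (1/56) / (1/7) = 1/8.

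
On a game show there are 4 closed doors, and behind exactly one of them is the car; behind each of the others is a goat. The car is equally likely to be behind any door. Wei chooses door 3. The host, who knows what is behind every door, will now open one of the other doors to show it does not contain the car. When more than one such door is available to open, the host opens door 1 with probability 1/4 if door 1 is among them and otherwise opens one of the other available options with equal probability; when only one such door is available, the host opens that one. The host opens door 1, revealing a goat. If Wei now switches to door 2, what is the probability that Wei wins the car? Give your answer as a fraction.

Condition on the true location of the car.
If it is behind door 1 (prior 1/4): the host opened door 1, so this case is ruled out; weight (1/4)·0 = 0.
If it is behind any of doors 2, 3, and 4 (prior 1/4 each): door 1 is available, opened with probability 1/4; weight (1/4)·(1/4) = 1/16 each.
The weights sum to 3/16.
So P(the car behind door 2 | the host opened door 1) = (1/16) / (3/16) = 1/3.

1/3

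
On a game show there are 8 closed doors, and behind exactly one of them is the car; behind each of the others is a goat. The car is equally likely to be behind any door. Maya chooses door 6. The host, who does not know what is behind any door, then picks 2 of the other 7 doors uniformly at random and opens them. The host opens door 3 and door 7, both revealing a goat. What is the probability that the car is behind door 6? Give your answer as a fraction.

1/6

Consider each possible location of the car in turn.
If it is behind any of doors 1, 2, 4, 5, 6, and 8 (prior 1/8 each): the host picks exactly this set with probability 1/21 regardless, and none is the prize; weight (1/8)·(1/21) = 1/168 each.
If it is behind either of doors 3 and 7 (prior 1/8 each): that door was opened and seen not to hold the prize — ruled out; weight (1/8)·0 = 0 each.
The weights sum to 1/28.
So P(the car behind door 6 | the host opened door 3 and door 7) = (1/168) / (1/28) = 1/6.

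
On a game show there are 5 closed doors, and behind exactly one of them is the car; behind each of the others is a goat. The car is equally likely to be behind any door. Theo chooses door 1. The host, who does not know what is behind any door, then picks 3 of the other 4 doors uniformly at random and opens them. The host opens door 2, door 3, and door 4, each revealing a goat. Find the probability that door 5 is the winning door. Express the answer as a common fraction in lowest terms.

1/2

Because the host chose which doors to open without knowing where the car is, the choice is independent of the prize location. Learning that none of the 3 opened doors holds the car simply rules out those 3 locations and leaves the remaining 2 doors still equally likely by symmetry.
So P(the car behind door 5) = 1/2.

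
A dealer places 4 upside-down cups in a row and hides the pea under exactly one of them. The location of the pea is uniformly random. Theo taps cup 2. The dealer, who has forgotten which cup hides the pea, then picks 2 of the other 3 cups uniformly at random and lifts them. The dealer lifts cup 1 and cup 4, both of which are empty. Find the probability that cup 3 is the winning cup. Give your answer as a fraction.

Condition on the true location of the pea.
If it is under either of cups 1 and 4 (prior 1/4 each): that cup was opened and seen not to hold the prize — ruled out; weight (1/4)·0 = 0 each.
If it is under either of cups 2 and 3 (prior 1/4 each): the dealer picks exactly this set with probability 1/3 regardless, and none is the prize; weight (1/4)·(1/3) = 1/12 each.
The weights sum to 1/6.
So P(the pea under cup 3 | the dealer opened cup 1 and cup 4) = (1/12) / (1/6) = 1/2.

1/2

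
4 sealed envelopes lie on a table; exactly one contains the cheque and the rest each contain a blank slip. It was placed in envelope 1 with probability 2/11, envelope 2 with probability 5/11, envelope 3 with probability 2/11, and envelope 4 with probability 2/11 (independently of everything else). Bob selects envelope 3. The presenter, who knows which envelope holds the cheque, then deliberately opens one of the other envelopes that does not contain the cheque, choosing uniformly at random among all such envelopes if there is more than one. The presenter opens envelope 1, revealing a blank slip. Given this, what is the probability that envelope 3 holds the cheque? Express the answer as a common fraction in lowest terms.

Consider each possible location of the cheque in turn.
If it is in envelope 1 (prior 2/11): the presenter opened envelope 1, so this case is ruled out; weight (2/11)·0 = 0.
If it is in envelope 2 (prior 5/11): the presenter has 2 equally likely choices, so probability 1/2; weight (5/11)·(1/2) = 5/22.
If it is in envelope 3 (prior 2/11): the presenter has 3 equally likely choices, so probability 1/3; weight (2/11)·(1/3) = 2/33.
If it is in envelope 4 (prior 2/11): the presenter has 2 equally likely choices, so probability 1/2; weight (2/11)·(1/2) = 1/11.
The weights sum to 25/66.
So P(the cheque in envelope 3 | the presenter opened envelope 1) = (2/33) / (25/66) = 4/25.

4/25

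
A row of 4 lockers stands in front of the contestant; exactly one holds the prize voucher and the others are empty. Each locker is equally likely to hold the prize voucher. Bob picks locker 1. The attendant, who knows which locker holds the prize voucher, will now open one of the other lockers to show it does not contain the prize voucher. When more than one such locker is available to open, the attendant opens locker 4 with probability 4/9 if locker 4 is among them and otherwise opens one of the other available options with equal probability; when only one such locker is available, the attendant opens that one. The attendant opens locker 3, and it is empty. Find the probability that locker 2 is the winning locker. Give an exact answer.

5/12

Consider each possible location of the prize voucher in turn.
If it is in locker 1 (prior 1/4): locker 4 is available but not opened; locker 3 gets probability (1 − 4/9)/2 = 5/18; weight (1/4)·(5/18) = 5/72.
If it is in locker 2 (prior 1/4): locker 4 is available but not opened, probability 5/9; weight (1/4)·(5/9) = 5/36.
If it is in locker 3 (prior 1/4): the attendant opened locker 3, so this case is ruled out; weight (1/4)·0 = 0.
If it is in locker 4 (prior 1/4): locker 4 holds the prize so is unavailable; the attendant chooses uniformly among the 2 others, probability 1/2; weight (1/4)·(1/2) = 1/8.
The weights sum to 1/3.
So P(the prize voucher in locker 2 | the attendant opened locker 3) = (5/36) / (1/3) = 5/12.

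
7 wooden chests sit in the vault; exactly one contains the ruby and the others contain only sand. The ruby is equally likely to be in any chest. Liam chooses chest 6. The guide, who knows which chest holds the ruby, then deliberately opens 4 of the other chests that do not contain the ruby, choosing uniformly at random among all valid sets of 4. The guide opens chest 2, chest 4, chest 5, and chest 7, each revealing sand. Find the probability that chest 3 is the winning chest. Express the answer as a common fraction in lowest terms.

Consider each possible location of the ruby in turn.
If it is in either of chests 1 and 3 (prior 1/7 each): the guide has 5 equally likely choices, so probability 1/5; weight (1/7)·(1/5) = 1/35 each.
If it is in any of chests 2, 4, 5, and 7 (prior 1/7 each): that chest was opened and seen not to hold the prize — ruled out; weight (1/7)·0 = 0 each.
If it is in chest 6 (prior 1/7): the guide has 15 equally likely choices, so probability 1/15; weight (1/7)·(1/15) = 1/105.
The weights sum to 1/15.
So P(the ruby in chest 3 | the guide opened chest 2, chest 4, chest 5, and chest 7) = (1/35) / (1/15) = 3/7.

3/7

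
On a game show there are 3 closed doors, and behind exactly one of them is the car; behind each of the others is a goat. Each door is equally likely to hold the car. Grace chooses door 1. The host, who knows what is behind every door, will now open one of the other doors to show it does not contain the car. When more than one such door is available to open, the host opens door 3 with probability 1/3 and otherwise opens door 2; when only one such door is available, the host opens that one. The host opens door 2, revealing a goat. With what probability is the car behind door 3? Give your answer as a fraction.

3/5

Consider each possible location of the car in turn.
If it is behind door 1 (prior 1/3): door 3 is available but not opened, probability 2/3; weight (1/3)·(2/3) = 2/9.
If it is behind door 2 (prior 1/3): the host opened door 2, so this case is ruled out; weight (1/3)·0 = 0.
If it is behind door 3 (prior 1/3): only door 2 is available, probability 1; weight (1/3)·1 = 1/3.
The weights sum to 5/9.
So P(the car behind door 3 | the host opened door 2) = (1/3) / (5/9) = 3/5.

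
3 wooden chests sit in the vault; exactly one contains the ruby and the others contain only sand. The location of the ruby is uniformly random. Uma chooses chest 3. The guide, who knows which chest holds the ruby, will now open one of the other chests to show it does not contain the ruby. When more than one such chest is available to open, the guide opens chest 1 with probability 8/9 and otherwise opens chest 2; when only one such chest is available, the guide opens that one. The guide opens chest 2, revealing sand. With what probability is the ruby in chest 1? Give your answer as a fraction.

Consider each possible location of the ruby in turn.
If it is in chest 1 (prior 1/3): only chest 2 is available, probability 1; weight (1/3)·1 = 1/3.
If it is in chest 2 (prior 1/3): the guide opened chest 2, so this case is ruled out; weight (1/3)·0 = 0.
If it is in chest 3 (prior 1/3): chest 1 is available but not opened, probability 1/9; weight (1/3)·(1/9) = 1/27.
The weights sum to 10/27.
So P(the ruby in chest 1 | the guide opened chest 2) = (1/3) / (10/27) = 9/10.

9/10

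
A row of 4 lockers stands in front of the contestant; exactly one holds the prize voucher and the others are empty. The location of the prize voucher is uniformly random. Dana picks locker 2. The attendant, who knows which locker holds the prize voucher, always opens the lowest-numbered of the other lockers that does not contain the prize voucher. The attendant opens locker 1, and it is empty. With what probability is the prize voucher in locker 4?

1/3

Consider each possible location of the prize voucher in turn.
If it is in locker 1 (prior 1/4): the attendant opened locker 1, so this case is ruled out; weight (1/4)·0 = 0.
If it is in any of lockers 2, 3, and 4 (prior 1/4 each): locker 1 is the lowest-numbered option available, probability 1; weight (1/4)·1 = 1/4 each.
The weights sum to 3/4.
So P(the prize voucher in locker 4 | the attendant opened locker 1) = (1/4) / (3/4) = 1/3.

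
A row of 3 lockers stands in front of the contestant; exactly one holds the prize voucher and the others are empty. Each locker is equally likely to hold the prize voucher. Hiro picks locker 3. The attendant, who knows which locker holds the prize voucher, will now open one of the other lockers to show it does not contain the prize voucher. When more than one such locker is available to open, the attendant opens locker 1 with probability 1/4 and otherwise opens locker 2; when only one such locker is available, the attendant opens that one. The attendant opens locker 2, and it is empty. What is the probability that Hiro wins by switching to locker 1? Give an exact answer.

4/7

Consider each possible location of the prize voucher in turn.
If it is in locker 1 (prior 1/3): only locker 2 is available, probability 1; weight (1/3)·1 = 1/3.
If it is in locker 2 (prior 1/3): the attendant opened locker 2, so this case is ruled out; weight (1/3)·0 = 0.
If it is in locker 3 (prior 1/3): locker 1 is available but not opened, probability 3/4; weight (1/3)·(3/4) = 1/4.
The weights sum to 7/12.
So P(the prize voucher in locker 1 | the attendant opened locker 2) = (1/3) / (7/12) = 4/7.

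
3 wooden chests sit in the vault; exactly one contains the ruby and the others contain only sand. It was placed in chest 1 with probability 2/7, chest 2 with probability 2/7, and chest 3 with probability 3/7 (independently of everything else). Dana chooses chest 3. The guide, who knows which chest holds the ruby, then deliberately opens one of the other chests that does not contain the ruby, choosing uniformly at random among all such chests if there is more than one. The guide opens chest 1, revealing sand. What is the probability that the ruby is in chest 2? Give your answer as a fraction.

Consider each possible location of the ruby in turn.
If it is in chest 1 (prior 2/7): the guide opened chest 1, so this case is ruled out; weight (2/7)·0 = 0.
If it is in chest 2 (prior 2/7): the guide has no choice, probability 1; weight (2/7)·1 = 2/7.
If it is in chest 3 (prior 3/7): the guide has 2 equally likely choices, so probability 1/2; weight (3/7)·(1/2) = 3/14.
The weights sum to 1/2.
So P(the ruby in chest 2 | the guide opened chest 1) = (2/7) / (1/2) = 4/7.

4/7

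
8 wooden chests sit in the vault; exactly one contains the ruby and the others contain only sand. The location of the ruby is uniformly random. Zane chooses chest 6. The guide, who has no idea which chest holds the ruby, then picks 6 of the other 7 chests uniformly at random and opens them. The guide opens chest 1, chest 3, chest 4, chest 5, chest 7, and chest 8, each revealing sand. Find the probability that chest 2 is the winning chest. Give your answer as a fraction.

1/2

Apply Bayes' rule, conditioning on where the ruby actually is.
If it is in any of chests 1, 3, 4, 5, 7, and 8 (prior 1/8 each): that chest was opened and seen not to hold the prize — ruled out; weight (1/8)·0 = 0 each.
If it is in either of chests 2 and 6 (prior 1/8 each): the guide picks exactly this set with probability 1/7 regardless, and none is the prize; weight (1/8)·(1/7) = 1/56 each.
The weights sum to 1/28.
So P(the ruby in chest 2 | the guide opened chest 1, chest 3, chest 4, chest 5, chest 7, and chest 8) = (1/56) / (1/28) = 1/2.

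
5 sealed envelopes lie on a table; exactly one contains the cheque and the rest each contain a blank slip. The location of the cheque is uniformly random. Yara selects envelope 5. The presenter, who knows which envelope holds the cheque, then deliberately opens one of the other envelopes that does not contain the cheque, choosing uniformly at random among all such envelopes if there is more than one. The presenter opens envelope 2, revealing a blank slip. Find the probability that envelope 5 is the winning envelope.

Apply Bayes' rule, conditioning on where the cheque actually is.
If it is in any of envelopes 1, 3, and 4 (prior 1/5 each): the presenter has 3 equally likely choices, so probability 1/3; weight (1/5)·(1/3) = 1/15 each.
If it is in envelope 2 (prior 1/5): the presenter opened envelope 2, so this case is ruled out; weight (1/5)·0 = 0.
If it is in envelope 5 (prior 1/5): the presenter has 4 equally likely choices, so probability 1/4; weight (1/5)·(1/4) = 1/20.
The weights sum to 1/4.
So P(the cheque in envelope 5 | the presenter opened envelope 2) = (1/20) / (1/4) = 1/5.

1/5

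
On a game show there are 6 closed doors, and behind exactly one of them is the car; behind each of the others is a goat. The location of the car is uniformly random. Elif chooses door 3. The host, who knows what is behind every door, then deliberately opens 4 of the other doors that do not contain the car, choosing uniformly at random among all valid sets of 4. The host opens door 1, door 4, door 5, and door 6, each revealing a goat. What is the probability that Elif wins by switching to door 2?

5/6

Consider each possible location of the car in turn.
If it is behind any of doors 1, 4, 5, and 6 (prior 1/6 each): that door was opened and seen not to hold the prize — ruled out; weight (1/6)·0 = 0 each.
If it is behind door 2 (prior 1/6): the host has no choice, probability 1; weight (1/6)·1 = 1/6.
If it is behind door 3 (prior 1/6): the host has 5 equally likely choices, so probability 1/5; weight (1/6)·(1/5) = 1/30.
The weights sum to 1/5.
So P(the car behind door 2 | the host opened door 1, door 4, door 5, and door 6) = (1/6) / (1/5) = 5/6.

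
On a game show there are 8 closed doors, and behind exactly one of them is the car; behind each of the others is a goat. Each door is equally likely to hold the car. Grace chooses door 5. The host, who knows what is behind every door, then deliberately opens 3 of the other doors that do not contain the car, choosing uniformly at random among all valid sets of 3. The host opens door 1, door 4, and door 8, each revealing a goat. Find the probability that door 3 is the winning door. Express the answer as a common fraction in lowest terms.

7/32

Apply Bayes' rule, conditioning on where the car actually is.
If it is behind any of doors 1, 4, and 8 (prior 1/8 each): that door was opened and seen not to hold the prize — ruled out; weight (1/8)·0 = 0 each.
If it is behind any of doors 2, 3, 6, and 7 (prior 1/8 each): the host has 20 equally likely choices, so probability 1/20; weight (1/8)·(1/20) = 1/160 each.
If it is behind door 5 (prior 1/8): the host has 35 equally likely choices, so probability 1/35; weight (1/8)·(1/35) = 1/280.
The weights sum to 1/35.
So P(the car behind door 3 | the host opened door 1, door 4, and door 8) = (1/160) / (1/35) = 7/32.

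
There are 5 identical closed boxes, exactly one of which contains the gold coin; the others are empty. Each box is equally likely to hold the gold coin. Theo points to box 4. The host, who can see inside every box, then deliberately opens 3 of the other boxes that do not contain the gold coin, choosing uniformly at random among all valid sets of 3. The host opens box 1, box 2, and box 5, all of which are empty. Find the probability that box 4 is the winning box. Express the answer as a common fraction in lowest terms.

Apply Bayes' rule, conditioning on where the gold coin actually is.
If it is in any of boxes 1, 2, and 5 (prior 1/5 each): that box was opened and seen not to hold the prize — ruled out; weight (1/5)·0 = 0 each.
If it is in box 3 (prior 1/5): the host has no choice, probability 1; weight (1/5)·1 = 1/5.
If it is in box 4 (prior 1/5): the host has 4 equally likely choices, so probability 1/4; weight (1/5)·(1/4) = 1/20.
The weights sum to 1/4.
So P(the gold coin in box 4 | the host opened box 1, box 2, and box 5) = (1/20) / (1/4) = 1/5.

1/5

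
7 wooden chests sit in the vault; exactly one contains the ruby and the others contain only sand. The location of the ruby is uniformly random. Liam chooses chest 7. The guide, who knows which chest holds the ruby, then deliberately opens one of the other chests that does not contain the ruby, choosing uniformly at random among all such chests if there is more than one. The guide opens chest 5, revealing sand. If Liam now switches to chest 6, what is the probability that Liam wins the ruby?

Consider each possible location of the ruby in turn.
If it is in any of chests 1, 2, 3, 4, and 6 (prior 1/7 each): the guide has 5 equally likely choices, so probability 1/5; weight (1/7)·(1/5) = 1/35 each.
If it is in chest 5 (prior 1/7): the guide opened chest 5, so this case is ruled out; weight (1/7)·0 = 0.
If it is in chest 7 (prior 1/7): the guide has 6 equally likely choices, so probability 1/6; weight (1/7)·(1/6) = 1/42.
The weights sum to 1/6.
So P(the ruby in chest 6 | the guide opened chest 5) = (1/35) / (1/6) = 6/35.

6/35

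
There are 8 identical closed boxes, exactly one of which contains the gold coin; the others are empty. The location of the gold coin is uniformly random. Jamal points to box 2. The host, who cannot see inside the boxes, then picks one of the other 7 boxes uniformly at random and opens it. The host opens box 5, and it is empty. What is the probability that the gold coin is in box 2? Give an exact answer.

Apply Bayes' rule, conditioning on where the gold coin actually is.
If it is in any of boxes 1, 2, 3, 4, 6, 7, and 8 (prior 1/8 each): the host picks box 5 with probability 1/7 regardless, and it is not the prize; weight (1/8)·(1/7) = 1/56 each.
If it is in box 5 (prior 1/8): the host opened box 5, so this case is ruled out; weight (1/8)·0 = 0.
The weights sum to 1/8.
So P(the gold coin in box 2 | the host opened box 5) = (1/56) / (1/8) = 1/7.

1/7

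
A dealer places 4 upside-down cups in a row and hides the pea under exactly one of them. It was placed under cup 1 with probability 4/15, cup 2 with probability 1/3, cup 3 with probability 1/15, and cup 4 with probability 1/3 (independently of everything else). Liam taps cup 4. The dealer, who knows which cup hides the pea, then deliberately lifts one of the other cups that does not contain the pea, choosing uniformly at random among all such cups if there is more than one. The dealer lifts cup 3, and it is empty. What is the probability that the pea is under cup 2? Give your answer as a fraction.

15/37

Apply Bayes' rule, conditioning on where the pea actually is.
If it is under cup 1 (prior 4/15): the dealer has 2 equally likely choices, so probability 1/2; weight (4/15)·(1/2) = 2/15.
If it is under cup 2 (prior 1/3): the dealer has 2 equally likely choices, so probability 1/2; weight (1/3)·(1/2) = 1/6.
If it is under cup 3 (prior 1/15): the dealer opened cup 3, so this case is ruled out; weight (1/15)·0 = 0.
If it is under cup 4 (prior 1/3): the dealer has 3 equally likely choices, so probability 1/3; weight (1/3)·(1/3) = 1/9.
The weights sum to 37/90.
So P(the pea under cup 2 | the dealer opened cup 3) = (1/6) / (37/90) = 15/37.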